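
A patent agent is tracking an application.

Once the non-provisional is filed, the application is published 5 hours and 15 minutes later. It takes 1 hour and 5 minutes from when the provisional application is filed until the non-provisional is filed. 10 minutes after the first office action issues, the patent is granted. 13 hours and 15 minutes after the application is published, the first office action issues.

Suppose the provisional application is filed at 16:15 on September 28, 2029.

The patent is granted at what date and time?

The provisional application is filed: 16:15 Sep 28, 2029.
The non-provisional is filed: 16:15 Sep 28, 2029 + 1h05m = 17:20 Sep 28, 2029.
The application is published: 17:20 Sep 28, 2029 + 5h15m = 22:35 Sep 28, 2029.
The first office action issues: 22:35 Sep 28, 2029 + 13h15m = 11:50 Sep 29, 2029.
The patent is granted: 11:50 Sep 29, 2029 + 10m = 12:00 Sep 29, 2029.

12:00 on September 29, 2029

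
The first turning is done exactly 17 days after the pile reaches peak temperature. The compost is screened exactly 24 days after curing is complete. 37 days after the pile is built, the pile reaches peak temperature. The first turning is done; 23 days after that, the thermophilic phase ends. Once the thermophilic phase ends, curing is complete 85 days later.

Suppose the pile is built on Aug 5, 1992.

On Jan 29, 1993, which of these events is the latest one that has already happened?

The pile is built: Aug 5, 1992.
The pile reaches peak temperature: Aug 5, 1992 + 37 days = Sep 11, 1992.
The first turning is done: Sep 11, 1992 + 17 days = Sep 28, 1992.
The thermophilic phase ends: Sep 28, 1992 + 23 days = Oct 21, 1992.
Curing is complete: Oct 21, 1992 + 85 days = Jan 14, 1993.
The compost is screened: Jan 14, 1993 + 24 days = Feb 7, 1993.
Jan 29, 1993 falls between when curing is complete (Jan 14, 1993) and when the compost is screened (Feb 7, 1993).

Curing is complete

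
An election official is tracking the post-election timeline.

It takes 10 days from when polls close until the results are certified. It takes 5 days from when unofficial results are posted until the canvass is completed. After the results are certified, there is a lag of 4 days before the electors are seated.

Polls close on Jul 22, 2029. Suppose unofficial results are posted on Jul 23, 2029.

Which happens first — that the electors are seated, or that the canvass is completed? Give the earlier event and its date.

The canvass is completed — Jul 28, 2029

Polls close: Jul 22, 2029.
The results are certified: Jul 22, 2029 + 10 days = Aug 1, 2029.
The electors are seated: Aug 1, 2029 + 4 days = Aug 5, 2029.
Unofficial results are posted: Jul 23, 2029.
The canvass is completed: Jul 23, 2029 + 5 days = Jul 28, 2029.
Comparing: the electors are seated on Aug 5, 2029 vs the canvass is completed on Jul 28, 2029. Earlier: the canvass is completed.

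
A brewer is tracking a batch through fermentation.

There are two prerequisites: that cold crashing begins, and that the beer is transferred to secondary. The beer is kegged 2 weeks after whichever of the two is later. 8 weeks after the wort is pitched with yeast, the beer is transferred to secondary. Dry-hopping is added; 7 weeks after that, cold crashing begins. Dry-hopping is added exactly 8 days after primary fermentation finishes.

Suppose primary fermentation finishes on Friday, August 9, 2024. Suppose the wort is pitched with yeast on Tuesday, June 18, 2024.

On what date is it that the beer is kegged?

Primary fermentation finishes: Aug 9, 2024.
Dry-hopping is added: Aug 9, 2024 + 8 days = Aug 17, 2024.
Cold crashing begins: Aug 17, 2024 + 7 weeks = Oct 5, 2024.
The wort is pitched with yeast: Jun 18, 2024.
The beer is transferred to secondary: Jun 18, 2024 + 8 weeks = Aug 13, 2024.
Both prerequisites met — cold crashing begins (Oct 5, 2024), the beer is transferred to secondary (Aug 13, 2024); the later is Oct 5, 2024.
The beer is kegged: Oct 5, 2024 + 2 weeks = Oct 19, 2024.

Saturday, October 19, 2024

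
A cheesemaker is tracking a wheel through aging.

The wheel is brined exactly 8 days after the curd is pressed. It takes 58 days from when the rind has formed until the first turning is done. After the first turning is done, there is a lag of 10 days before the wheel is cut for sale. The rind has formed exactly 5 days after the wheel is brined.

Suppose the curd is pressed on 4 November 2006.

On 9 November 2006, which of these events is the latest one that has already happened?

The curd is pressed: Nov 4, 2006.
The wheel is brined: Nov 4, 2006 + 8 days = Nov 12, 2006.
The rind has formed: Nov 12, 2006 + 5 days = Nov 17, 2006.
The first turning is done: Nov 17, 2006 + 58 days = Jan 14, 2007.
The wheel is cut for sale: Jan 14, 2007 + 10 days = Jan 24, 2007.
Nov 9, 2006 falls between when the curd is pressed (Nov 4, 2006) and when the wheel is brined (Nov 12, 2006).

The curd is pressed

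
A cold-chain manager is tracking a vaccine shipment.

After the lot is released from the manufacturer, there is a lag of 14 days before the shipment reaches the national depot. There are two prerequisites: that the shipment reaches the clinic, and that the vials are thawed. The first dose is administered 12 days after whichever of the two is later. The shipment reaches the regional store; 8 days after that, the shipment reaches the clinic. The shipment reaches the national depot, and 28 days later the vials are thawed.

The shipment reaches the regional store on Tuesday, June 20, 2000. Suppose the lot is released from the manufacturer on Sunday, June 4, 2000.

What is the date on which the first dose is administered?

Friday, July 28, 2000

The shipment reaches the regional store: Jun 20, 2000.
The shipment reaches the clinic: Jun 20, 2000 + 8 days = Jun 28, 2000.
The lot is released from the manufacturer: Jun 4, 2000.
The shipment reaches the national depot: Jun 4, 2000 + 14 days = Jun 18, 2000.
The vials are thawed: Jun 18, 2000 + 28 days = Jul 16, 2000.
Both prerequisites met — the shipment reaches the clinic (Jun 28, 2000), the vials are thawed (Jul 16, 2000); the later is Jul 16, 2000.
The first dose is administered: Jul 16, 2000 + 12 days = Jul 28, 2000.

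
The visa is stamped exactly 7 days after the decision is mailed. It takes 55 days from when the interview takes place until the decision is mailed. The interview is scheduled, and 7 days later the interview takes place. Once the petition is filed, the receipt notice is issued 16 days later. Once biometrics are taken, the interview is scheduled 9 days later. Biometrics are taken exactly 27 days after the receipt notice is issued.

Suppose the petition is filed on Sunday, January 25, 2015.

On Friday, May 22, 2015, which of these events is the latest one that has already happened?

The petition is filed: Jan 25, 2015.
The receipt notice is issued: Jan 25, 2015 + 16 days = Feb 10, 2015.
Biometrics are taken: Feb 10, 2015 + 27 days = Mar 9, 2015.
The interview is scheduled: Mar 9, 2015 + 9 days = Mar 18, 2015.
The interview takes place: Mar 18, 2015 + 7 days = Mar 25, 2015.
The decision is mailed: Mar 25, 2015 + 55 days = May 19, 2015.
The visa is stamped: May 19, 2015 + 7 days = May 26, 2015.
May 22, 2015 falls between when the decision is mailed (May 19, 2015) and when the visa is stamped (May 26, 2015).

The decision is mailed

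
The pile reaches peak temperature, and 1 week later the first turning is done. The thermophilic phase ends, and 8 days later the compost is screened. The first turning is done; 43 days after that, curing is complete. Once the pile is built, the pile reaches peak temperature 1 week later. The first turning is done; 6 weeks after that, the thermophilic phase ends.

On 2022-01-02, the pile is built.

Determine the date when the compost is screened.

The pile is built: Jan 2, 2022.
The pile reaches peak temperature: Jan 2, 2022 + 1 week = Jan 9, 2022.
The first turning is done: Jan 9, 2022 + 1 week = Jan 16, 2022.
The thermophilic phase ends: Jan 16, 2022 + 6 weeks = Feb 27, 2022.
The compost is screened: Feb 27, 2022 + 8 days = Mar 7, 2022.

2022-03-07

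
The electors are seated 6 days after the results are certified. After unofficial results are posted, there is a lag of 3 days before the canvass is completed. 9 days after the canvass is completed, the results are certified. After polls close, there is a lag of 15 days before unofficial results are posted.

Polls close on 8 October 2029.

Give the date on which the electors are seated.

Polls close: Oct 8, 2029.
Unofficial results are posted: Oct 8, 2029 + 15 days = Oct 23, 2029.
The canvass is completed: Oct 23, 2029 + 3 days = Oct 26, 2029.
The results are certified: Oct 26, 2029 + 9 days = Nov 4, 2029.
The electors are seated: Nov 4, 2029 + 6 days = Nov 10, 2029.

10 November 2029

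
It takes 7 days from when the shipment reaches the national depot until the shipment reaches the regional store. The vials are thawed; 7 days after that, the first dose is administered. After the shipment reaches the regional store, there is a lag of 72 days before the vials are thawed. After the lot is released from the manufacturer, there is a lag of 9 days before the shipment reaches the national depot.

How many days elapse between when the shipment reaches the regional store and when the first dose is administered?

79 days

Causal path: the shipment reaches the regional store → the vials are thawed → the first dose is administered.
Total delay along the path: 72 + 7 = 79 days.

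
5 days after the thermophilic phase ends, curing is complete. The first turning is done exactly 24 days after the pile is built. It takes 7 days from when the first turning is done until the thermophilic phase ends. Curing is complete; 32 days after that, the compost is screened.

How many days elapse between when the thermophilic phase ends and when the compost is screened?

Causal path: the thermophilic phase ends → curing is complete → the compost is screened.
Total delay along the path: 5 + 32 = 37 days.

37 days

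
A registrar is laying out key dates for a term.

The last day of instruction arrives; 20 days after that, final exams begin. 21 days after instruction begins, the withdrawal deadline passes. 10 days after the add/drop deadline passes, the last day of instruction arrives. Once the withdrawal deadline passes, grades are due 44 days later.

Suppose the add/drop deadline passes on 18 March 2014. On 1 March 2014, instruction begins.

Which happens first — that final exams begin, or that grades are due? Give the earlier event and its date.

Final exams begin — 17 April 2014

The add/drop deadline passes: Mar 18, 2014.
The last day of instruction arrives: Mar 18, 2014 + 10 days = Mar 28, 2014.
Final exams begin: Mar 28, 2014 + 20 days = Apr 17, 2014.
Instruction begins: Mar 1, 2014.
The withdrawal deadline passes: Mar 1, 2014 + 21 days = Mar 22, 2014.
Grades are due: Mar 22, 2014 + 44 days = May 5, 2014.
Comparing: final exams begin on Apr 17, 2014 vs grades are due on May 5, 2014. Earlier: final exams begin.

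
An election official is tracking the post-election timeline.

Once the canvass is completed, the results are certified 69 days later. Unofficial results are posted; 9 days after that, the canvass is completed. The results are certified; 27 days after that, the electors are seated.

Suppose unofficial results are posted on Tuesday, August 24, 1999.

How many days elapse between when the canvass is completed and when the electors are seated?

96 days

Causal path: the canvass is completed → the results are certified → the electors are seated.
Total delay along the path: 69 + 27 = 96 days.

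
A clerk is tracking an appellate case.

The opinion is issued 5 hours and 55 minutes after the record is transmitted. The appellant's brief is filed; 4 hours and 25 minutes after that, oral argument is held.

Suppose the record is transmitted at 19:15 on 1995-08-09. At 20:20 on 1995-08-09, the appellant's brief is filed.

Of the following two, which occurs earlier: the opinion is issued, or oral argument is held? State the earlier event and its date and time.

The record is transmitted: 19:15 Aug 9, 1995.
The opinion is issued: 19:15 Aug 9, 1995 + 5h55m = 01:10 Aug 10, 1995.
The appellant's brief is filed: 20:20 Aug 9, 1995.
Oral argument is held: 20:20 Aug 9, 1995 + 4h25m = 00:45 Aug 10, 1995.
Comparing: the opinion is issued at 01:10 Aug 10, 1995 vs oral argument is held at 00:45 Aug 10, 1995. Earlier: oral argument is held.

Oral argument is held — 00:45 on 1995-08-10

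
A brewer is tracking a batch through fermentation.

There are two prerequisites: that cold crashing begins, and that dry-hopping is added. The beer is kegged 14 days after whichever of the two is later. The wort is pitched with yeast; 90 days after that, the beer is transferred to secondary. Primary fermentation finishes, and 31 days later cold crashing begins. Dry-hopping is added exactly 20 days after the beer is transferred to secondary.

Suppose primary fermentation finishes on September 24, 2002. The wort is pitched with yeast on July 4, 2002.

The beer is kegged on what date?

Primary fermentation finishes: Sep 24, 2002.
Cold crashing begins: Sep 24, 2002 + 31 days = Oct 25, 2002.
The wort is pitched with yeast: Jul 4, 2002.
The beer is transferred to secondary: Jul 4, 2002 + 90 days = Oct 2, 2002.
Dry-hopping is added: Oct 2, 2002 + 20 days = Oct 22, 2002.
Both prerequisites met — cold crashing begins (Oct 25, 2002), dry-hopping is added (Oct 22, 2002); the later is Oct 25, 2002.
The beer is kegged: Oct 25, 2002 + 14 days = Nov 8, 2002.

November 8, 2002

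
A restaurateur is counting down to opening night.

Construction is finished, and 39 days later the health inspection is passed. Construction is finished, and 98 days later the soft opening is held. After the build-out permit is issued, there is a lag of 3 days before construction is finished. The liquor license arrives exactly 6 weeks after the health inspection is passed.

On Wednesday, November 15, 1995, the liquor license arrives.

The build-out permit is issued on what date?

The liquor license arrives: Nov 15, 1995.
The health inspection is passed: Nov 15, 1995 − 6 weeks = Oct 4, 1995.
Construction is finished: Oct 4, 1995 − 39 days = Aug 26, 1995.
The build-out permit is issued: Aug 26, 1995 − 3 days = Aug 23, 1995.

Wednesday, August 23, 1995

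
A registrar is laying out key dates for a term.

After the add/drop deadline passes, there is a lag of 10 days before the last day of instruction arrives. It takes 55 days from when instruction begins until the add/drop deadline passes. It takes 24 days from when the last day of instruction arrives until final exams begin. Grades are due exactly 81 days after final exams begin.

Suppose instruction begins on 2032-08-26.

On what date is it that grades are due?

Instruction begins: Aug 26, 2032.
The add/drop deadline passes: Aug 26, 2032 + 55 days = Oct 20, 2032.
The last day of instruction arrives: Oct 20, 2032 + 10 days = Oct 30, 2032.
Final exams begin: Oct 30, 2032 + 24 days = Nov 23, 2032.
Grades are due: Nov 23, 2032 + 81 days = Feb 12, 2033.

2033-02-12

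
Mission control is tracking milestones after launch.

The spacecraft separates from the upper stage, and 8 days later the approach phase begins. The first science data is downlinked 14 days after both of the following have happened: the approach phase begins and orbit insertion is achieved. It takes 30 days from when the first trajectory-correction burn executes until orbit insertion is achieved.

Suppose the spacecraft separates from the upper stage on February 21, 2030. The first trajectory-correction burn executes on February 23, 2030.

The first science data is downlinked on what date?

April 8, 2030

The spacecraft separates from the upper stage: Feb 21, 2030.
The approach phase begins: Feb 21, 2030 + 8 days = Mar 1, 2030.
The first trajectory-correction burn executes: Feb 23, 2030.
Orbit insertion is achieved: Feb 23, 2030 + 30 days = Mar 25, 2030.
Both prerequisites met — the approach phase begins (Mar 1, 2030), orbit insertion is achieved (Mar 25, 2030); the later is Mar 25, 2030.
The first science data is downlinked: Mar 25, 2030 + 14 days = Apr 8, 2030.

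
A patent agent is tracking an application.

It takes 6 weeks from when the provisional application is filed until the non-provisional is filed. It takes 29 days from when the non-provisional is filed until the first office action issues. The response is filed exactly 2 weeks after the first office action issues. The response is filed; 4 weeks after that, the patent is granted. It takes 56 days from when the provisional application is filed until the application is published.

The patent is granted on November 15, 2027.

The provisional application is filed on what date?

July 25, 2027

The patent is granted: Nov 15, 2027.
The response is filed: Nov 15, 2027 − 4 weeks = Oct 18, 2027.
The first office action issues: Oct 18, 2027 − 2 weeks = Oct 4, 2027.
The non-provisional is filed: Oct 4, 2027 − 29 days = Sep 5, 2027.
The provisional application is filed: Sep 5, 2027 − 6 weeks = Jul 25, 2027.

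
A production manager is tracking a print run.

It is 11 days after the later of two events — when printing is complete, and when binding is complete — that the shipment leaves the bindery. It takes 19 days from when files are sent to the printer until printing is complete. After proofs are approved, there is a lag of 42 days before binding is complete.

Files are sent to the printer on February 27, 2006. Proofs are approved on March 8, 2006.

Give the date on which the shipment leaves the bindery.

April 30, 2006

Files are sent to the printer: Feb 27, 2006.
Printing is complete: Feb 27, 2006 + 19 days = Mar 18, 2006.
Proofs are approved: Mar 8, 2006.
Binding is complete: Mar 8, 2006 + 42 days = Apr 19, 2006.
Both prerequisites met — printing is complete (Mar 18, 2006), binding is complete (Apr 19, 2006); the later is Apr 19, 2006.
The shipment leaves the bindery: Apr 19, 2006 + 11 days = Apr 30, 2006.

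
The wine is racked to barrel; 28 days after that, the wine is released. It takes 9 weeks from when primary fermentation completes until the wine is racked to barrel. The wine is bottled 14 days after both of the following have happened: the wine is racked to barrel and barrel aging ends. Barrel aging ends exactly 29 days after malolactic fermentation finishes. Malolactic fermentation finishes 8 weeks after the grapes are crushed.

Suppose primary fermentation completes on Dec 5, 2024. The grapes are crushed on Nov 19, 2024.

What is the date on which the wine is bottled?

Feb 26, 2025

Primary fermentation completes: Dec 5, 2024.
The wine is racked to barrel: Dec 5, 2024 + 9 weeks = Feb 6, 2025.
The grapes are crushed: Nov 19, 2024.
Malolactic fermentation finishes: Nov 19, 2024 + 8 weeks = Jan 14, 2025.
Barrel aging ends: Jan 14, 2025 + 29 days = Feb 12, 2025.
Both prerequisites met — the wine is racked to barrel (Feb 6, 2025), barrel aging ends (Feb 12, 2025); the later is Feb 12, 2025.
The wine is bottled: Feb 12, 2025 + 14 days = Feb 26, 2025.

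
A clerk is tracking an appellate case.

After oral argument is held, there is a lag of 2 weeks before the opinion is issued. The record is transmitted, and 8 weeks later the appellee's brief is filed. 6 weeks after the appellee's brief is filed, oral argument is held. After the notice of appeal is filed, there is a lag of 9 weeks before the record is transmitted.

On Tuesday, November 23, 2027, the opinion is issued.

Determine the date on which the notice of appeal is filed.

Tuesday, June 1, 2027

The opinion is issued: Nov 23, 2027.
Oral argument is held: Nov 23, 2027 − 2 weeks = Nov 9, 2027.
The appellee's brief is filed: Nov 9, 2027 − 6 weeks = Sep 28, 2027.
The record is transmitted: Sep 28, 2027 − 8 weeks = Aug 3, 2027.
The notice of appeal is filed: Aug 3, 2027 − 9 weeks = Jun 1, 2027.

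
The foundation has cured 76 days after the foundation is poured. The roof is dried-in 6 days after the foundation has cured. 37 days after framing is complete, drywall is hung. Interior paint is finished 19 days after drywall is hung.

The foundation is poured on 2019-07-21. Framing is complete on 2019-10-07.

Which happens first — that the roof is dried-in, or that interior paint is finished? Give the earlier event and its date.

The roof is dried-in — 2019-10-11

The foundation is poured: Jul 21, 2019.
The foundation has cured: Jul 21, 2019 + 76 days = Oct 5, 2019.
The roof is dried-in: Oct 5, 2019 + 6 days = Oct 11, 2019.
Framing is complete: Oct 7, 2019.
Drywall is hung: Oct 7, 2019 + 37 days = Nov 13, 2019.
Interior paint is finished: Nov 13, 2019 + 19 days = Dec 2, 2019.
Comparing: the roof is dried-in on Oct 11, 2019 vs interior paint is finished on Dec 2, 2019. Earlier: the roof is dried-in.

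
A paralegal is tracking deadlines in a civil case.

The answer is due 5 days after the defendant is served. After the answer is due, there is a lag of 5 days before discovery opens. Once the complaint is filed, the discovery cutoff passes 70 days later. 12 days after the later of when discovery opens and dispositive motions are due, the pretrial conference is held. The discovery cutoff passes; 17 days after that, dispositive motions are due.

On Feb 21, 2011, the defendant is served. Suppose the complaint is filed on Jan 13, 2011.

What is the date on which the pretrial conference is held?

Apr 22, 2011

The defendant is served: Feb 21, 2011.
The answer is due: Feb 21, 2011 + 5 days = Feb 26, 2011.
Discovery opens: Feb 26, 2011 + 5 days = Mar 3, 2011.
The complaint is filed: Jan 13, 2011.
The discovery cutoff passes: Jan 13, 2011 + 70 days = Mar 24, 2011.
Dispositive motions are due: Mar 24, 2011 + 17 days = Apr 10, 2011.
Both prerequisites met — discovery opens (Mar 3, 2011), dispositive motions are due (Apr 10, 2011); the later is Apr 10, 2011.
The pretrial conference is held: Apr 10, 2011 + 12 days = Apr 22, 2011.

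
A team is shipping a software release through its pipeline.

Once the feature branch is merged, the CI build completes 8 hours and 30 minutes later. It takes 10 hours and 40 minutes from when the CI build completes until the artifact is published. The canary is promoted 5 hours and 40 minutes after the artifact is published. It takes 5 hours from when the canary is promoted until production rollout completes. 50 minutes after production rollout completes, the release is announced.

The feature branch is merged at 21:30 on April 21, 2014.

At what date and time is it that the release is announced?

04:10 on April 23, 2014

The feature branch is merged: 21:30 Apr 21, 2014.
The CI build completes: 21:30 Apr 21, 2014 + 8h30m = 06:00 Apr 22, 2014.
The artifact is published: 06:00 Apr 22, 2014 + 10h40m = 16:40 Apr 22, 2014.
The canary is promoted: 16:40 Apr 22, 2014 + 5h40m = 22:20 Apr 22, 2014.
Production rollout completes: 22:20 Apr 22, 2014 + 5h = 03:20 Apr 23, 2014.
The release is announced: 03:20 Apr 23, 2014 + 50m = 04:10 Apr 23, 2014.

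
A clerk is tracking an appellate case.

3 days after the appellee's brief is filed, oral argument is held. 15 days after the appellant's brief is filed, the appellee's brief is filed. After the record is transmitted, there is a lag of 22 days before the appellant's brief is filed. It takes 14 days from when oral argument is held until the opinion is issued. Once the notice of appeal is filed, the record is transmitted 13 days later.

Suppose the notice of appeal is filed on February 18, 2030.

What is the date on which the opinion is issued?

The notice of appeal is filed: Feb 18, 2030.
The record is transmitted: Feb 18, 2030 + 13 days = Mar 3, 2030.
The appellant's brief is filed: Mar 3, 2030 + 22 days = Mar 25, 2030.
The appellee's brief is filed: Mar 25, 2030 + 15 days = Apr 9, 2030.
Oral argument is held: Apr 9, 2030 + 3 days = Apr 12, 2030.
The opinion is issued: Apr 12, 2030 + 14 days = Apr 26, 2030.

April 26, 2030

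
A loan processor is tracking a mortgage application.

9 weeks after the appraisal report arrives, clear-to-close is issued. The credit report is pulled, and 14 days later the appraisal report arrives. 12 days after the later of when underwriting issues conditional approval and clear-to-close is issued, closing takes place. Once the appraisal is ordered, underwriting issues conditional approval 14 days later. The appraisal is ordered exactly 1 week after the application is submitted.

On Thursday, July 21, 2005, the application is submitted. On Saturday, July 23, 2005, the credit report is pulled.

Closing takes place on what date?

The application is submitted: Jul 21, 2005.
The appraisal is ordered: Jul 21, 2005 + 1 week = Jul 28, 2005.
Underwriting issues conditional approval: Jul 28, 2005 + 14 days = Aug 11, 2005.
The credit report is pulled: Jul 23, 2005.
The appraisal report arrives: Jul 23, 2005 + 14 days = Aug 6, 2005.
Clear-to-close is issued: Aug 6, 2005 + 9 weeks = Oct 8, 2005.
Both prerequisites met — underwriting issues conditional approval (Aug 11, 2005), clear-to-close is issued (Oct 8, 2005); the later is Oct 8, 2005.
Closing takes place: Oct 8, 2005 + 12 days = Oct 20, 2005.

Thursday, October 20, 2005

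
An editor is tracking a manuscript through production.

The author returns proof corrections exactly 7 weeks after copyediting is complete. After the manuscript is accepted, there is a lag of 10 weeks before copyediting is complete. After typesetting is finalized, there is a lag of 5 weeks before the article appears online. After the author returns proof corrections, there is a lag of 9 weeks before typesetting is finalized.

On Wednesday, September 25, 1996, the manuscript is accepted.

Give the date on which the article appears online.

The manuscript is accepted: Sep 25, 1996.
Copyediting is complete: Sep 25, 1996 + 10 weeks = Dec 4, 1996.
The author returns proof corrections: Dec 4, 1996 + 7 weeks = Jan 22, 1997.
Typesetting is finalized: Jan 22, 1997 + 9 weeks = Mar 26, 1997.
The article appears online: Mar 26, 1997 + 5 weeks = Apr 30, 1997.

Wednesday, April 30, 1997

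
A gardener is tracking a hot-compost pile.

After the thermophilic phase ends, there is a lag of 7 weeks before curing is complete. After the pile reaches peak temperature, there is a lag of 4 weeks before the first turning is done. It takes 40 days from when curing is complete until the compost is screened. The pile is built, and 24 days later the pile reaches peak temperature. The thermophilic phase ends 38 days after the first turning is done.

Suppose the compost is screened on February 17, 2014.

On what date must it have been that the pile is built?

August 22, 2013

The compost is screened: Feb 17, 2014.
Curing is complete: Feb 17, 2014 − 40 days = Jan 8, 2014.
The thermophilic phase ends: Jan 8, 2014 − 7 weeks = Nov 20, 2013.
The first turning is done: Nov 20, 2013 − 38 days = Oct 13, 2013.
The pile reaches peak temperature: Oct 13, 2013 − 4 weeks = Sep 15, 2013.
The pile is built: Sep 15, 2013 − 24 days = Aug 22, 2013.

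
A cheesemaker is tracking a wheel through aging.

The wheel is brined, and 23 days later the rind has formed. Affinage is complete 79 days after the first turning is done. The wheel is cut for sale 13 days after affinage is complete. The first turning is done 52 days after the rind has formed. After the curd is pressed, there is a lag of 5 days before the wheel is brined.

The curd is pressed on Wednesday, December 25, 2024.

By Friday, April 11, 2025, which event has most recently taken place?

The first turning is done

The curd is pressed: Dec 25, 2024.
The wheel is brined: Dec 25, 2024 + 5 days = Dec 30, 2024.
The rind has formed: Dec 30, 2024 + 23 days = Jan 22, 2025.
The first turning is done: Jan 22, 2025 + 52 days = Mar 15, 2025.
Affinage is complete: Mar 15, 2025 + 79 days = Jun 2, 2025.
The wheel is cut for sale: Jun 2, 2025 + 13 days = Jun 15, 2025.
Apr 11, 2025 falls between when the first turning is done (Mar 15, 2025) and when affinage is complete (Jun 2, 2025).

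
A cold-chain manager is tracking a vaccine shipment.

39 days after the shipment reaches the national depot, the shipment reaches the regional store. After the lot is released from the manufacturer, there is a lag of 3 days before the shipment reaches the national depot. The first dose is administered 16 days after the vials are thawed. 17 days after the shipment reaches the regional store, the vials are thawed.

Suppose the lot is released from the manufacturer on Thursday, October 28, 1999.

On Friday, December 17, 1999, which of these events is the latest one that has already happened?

The lot is released from the manufacturer: Oct 28, 1999.
The shipment reaches the national depot: Oct 28, 1999 + 3 days = Oct 31, 1999.
The shipment reaches the regional store: Oct 31, 1999 + 39 days = Dec 9, 1999.
The vials are thawed: Dec 9, 1999 + 17 days = Dec 26, 1999.
The first dose is administered: Dec 26, 1999 + 16 days = Jan 11, 2000.
Dec 17, 1999 falls between when the shipment reaches the regional store (Dec 9, 1999) and when the vials are thawed (Dec 26, 1999).

The shipment reaches the regional store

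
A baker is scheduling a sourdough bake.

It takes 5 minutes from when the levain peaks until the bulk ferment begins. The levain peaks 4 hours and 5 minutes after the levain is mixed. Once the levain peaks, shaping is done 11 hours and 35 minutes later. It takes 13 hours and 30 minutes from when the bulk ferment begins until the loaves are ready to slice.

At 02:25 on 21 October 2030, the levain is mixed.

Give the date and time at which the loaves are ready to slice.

20:05 on 21 October 2030

The levain is mixed: 02:25 Oct 21, 2030.
The levain peaks: 02:25 Oct 21, 2030 + 4h05m = 06:30 Oct 21, 2030.
The bulk ferment begins: 06:30 Oct 21, 2030 + 5m = 06:35 Oct 21, 2030.
The loaves are ready to slice: 06:35 Oct 21, 2030 + 13h30m = 20:05 Oct 21, 2030.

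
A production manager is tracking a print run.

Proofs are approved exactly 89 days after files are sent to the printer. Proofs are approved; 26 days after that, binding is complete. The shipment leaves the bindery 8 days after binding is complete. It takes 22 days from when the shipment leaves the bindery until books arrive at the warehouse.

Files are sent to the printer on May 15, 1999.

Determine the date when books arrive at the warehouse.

October 7, 1999

Files are sent to the printer: May 15, 1999.
Proofs are approved: May 15, 1999 + 89 days = Aug 12, 1999.
Binding is complete: Aug 12, 1999 + 26 days = Sep 7, 1999.
The shipment leaves the bindery: Sep 7, 1999 + 8 days = Sep 15, 1999.
Books arrive at the warehouse: Sep 15, 1999 + 22 days = Oct 7, 1999.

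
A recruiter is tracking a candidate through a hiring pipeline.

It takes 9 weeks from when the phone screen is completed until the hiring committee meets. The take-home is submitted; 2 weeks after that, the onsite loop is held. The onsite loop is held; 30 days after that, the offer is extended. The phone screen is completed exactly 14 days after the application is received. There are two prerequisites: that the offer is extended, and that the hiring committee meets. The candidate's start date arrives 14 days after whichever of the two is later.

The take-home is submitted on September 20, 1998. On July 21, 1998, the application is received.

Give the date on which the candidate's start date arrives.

November 17, 1998

The take-home is submitted: Sep 20, 1998.
The onsite loop is held: Sep 20, 1998 + 2 weeks = Oct 4, 1998.
The offer is extended: Oct 4, 1998 + 30 days = Nov 3, 1998.
The application is received: Jul 21, 1998.
The phone screen is completed: Jul 21, 1998 + 14 days = Aug 4, 1998.
The hiring committee meets: Aug 4, 1998 + 9 weeks = Oct 6, 1998.
Both prerequisites met — the offer is extended (Nov 3, 1998), the hiring committee meets (Oct 6, 1998); the later is Nov 3, 1998.
The candidate's start date arrives: Nov 3, 1998 + 14 days = Nov 17, 1998.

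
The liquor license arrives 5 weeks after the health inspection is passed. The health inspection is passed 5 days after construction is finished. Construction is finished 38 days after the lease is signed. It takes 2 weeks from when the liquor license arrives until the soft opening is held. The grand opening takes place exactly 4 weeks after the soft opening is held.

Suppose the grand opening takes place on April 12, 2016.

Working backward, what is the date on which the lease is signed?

The grand opening takes place: Apr 12, 2016.
The soft opening is held: Apr 12, 2016 − 4 weeks = Mar 15, 2016.
The liquor license arrives: Mar 15, 2016 − 2 weeks = Mar 1, 2016.
The health inspection is passed: Mar 1, 2016 − 5 weeks = Jan 26, 2016.
Construction is finished: Jan 26, 2016 − 5 days = Jan 21, 2016.
The lease is signed: Jan 21, 2016 − 38 days = Dec 14, 2015.

December 14, 2015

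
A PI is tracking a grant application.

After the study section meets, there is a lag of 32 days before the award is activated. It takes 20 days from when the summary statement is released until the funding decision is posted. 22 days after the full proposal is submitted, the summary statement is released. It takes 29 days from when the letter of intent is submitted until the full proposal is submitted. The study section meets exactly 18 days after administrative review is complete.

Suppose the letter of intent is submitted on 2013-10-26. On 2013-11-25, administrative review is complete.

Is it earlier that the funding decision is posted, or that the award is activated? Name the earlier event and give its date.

The letter of intent is submitted: Oct 26, 2013.
The full proposal is submitted: Oct 26, 2013 + 29 days = Nov 24, 2013.
The summary statement is released: Nov 24, 2013 + 22 days = Dec 16, 2013.
The funding decision is posted: Dec 16, 2013 + 20 days = Jan 5, 2014.
Administrative review is complete: Nov 25, 2013.
The study section meets: Nov 25, 2013 + 18 days = Dec 13, 2013.
The award is activated: Dec 13, 2013 + 32 days = Jan 14, 2014.
Comparing: the funding decision is posted on Jan 5, 2014 vs the award is activated on Jan 14, 2014. Earlier: the funding decision is posted.

The funding decision is posted — 2014-01-05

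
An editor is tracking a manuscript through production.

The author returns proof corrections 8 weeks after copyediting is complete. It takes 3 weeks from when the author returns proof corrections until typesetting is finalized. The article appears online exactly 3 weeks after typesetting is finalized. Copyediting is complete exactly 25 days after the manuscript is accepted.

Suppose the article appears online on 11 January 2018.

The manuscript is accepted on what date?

10 September 2017

The article appears online: Jan 11, 2018.
Typesetting is finalized: Jan 11, 2018 − 3 weeks = Dec 21, 2017.
The author returns proof corrections: Dec 21, 2017 − 3 weeks = Nov 30, 2017.
Copyediting is complete: Nov 30, 2017 − 8 weeks = Oct 5, 2017.
The manuscript is accepted: Oct 5, 2017 − 25 days = Sep 10, 2017.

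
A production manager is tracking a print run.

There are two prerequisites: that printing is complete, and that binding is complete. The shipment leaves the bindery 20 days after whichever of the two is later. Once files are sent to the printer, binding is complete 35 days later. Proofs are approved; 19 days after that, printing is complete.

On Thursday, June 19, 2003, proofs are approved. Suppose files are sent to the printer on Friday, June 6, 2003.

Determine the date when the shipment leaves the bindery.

Proofs are approved: Jun 19, 2003.
Printing is complete: Jun 19, 2003 + 19 days = Jul 8, 2003.
Files are sent to the printer: Jun 6, 2003.
Binding is complete: Jun 6, 2003 + 35 days = Jul 11, 2003.
Both prerequisites met — printing is complete (Jul 8, 2003), binding is complete (Jul 11, 2003); the later is Jul 11, 2003.
The shipment leaves the bindery: Jul 11, 2003 + 20 days = Jul 31, 2003.

Thursday, July 31, 2003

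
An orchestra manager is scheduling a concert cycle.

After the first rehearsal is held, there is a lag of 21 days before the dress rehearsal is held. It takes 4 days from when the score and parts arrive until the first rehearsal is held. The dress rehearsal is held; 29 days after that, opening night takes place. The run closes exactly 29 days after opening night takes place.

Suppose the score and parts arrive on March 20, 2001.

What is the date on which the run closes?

June 11, 2001

The score and parts arrive: Mar 20, 2001.
The first rehearsal is held: Mar 20, 2001 + 4 days = Mar 24, 2001.
The dress rehearsal is held: Mar 24, 2001 + 21 days = Apr 14, 2001.
Opening night takes place: Apr 14, 2001 + 29 days = May 13, 2001.
The run closes: May 13, 2001 + 29 days = Jun 11, 2001.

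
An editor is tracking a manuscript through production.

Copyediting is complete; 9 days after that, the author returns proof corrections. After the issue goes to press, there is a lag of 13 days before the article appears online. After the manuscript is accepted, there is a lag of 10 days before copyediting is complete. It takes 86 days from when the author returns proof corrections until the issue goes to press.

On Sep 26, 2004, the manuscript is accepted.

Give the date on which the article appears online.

Jan 22, 2005

The manuscript is accepted: Sep 26, 2004.
Copyediting is complete: Sep 26, 2004 + 10 days = Oct 6, 2004.
The author returns proof corrections: Oct 6, 2004 + 9 days = Oct 15, 2004.
The issue goes to press: Oct 15, 2004 + 86 days = Jan 9, 2005.
The article appears online: Jan 9, 2005 + 13 days = Jan 22, 2005.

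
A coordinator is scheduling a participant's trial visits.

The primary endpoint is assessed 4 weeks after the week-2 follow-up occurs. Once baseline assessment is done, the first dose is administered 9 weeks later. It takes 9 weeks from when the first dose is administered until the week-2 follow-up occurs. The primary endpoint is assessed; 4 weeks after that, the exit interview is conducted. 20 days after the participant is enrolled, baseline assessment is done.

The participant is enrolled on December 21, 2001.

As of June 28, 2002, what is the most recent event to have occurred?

The participant is enrolled: Dec 21, 2001.
Baseline assessment is done: Dec 21, 2001 + 20 days = Jan 10, 2002.
The first dose is administered: Jan 10, 2002 + 9 weeks = Mar 14, 2002.
The week-2 follow-up occurs: Mar 14, 2002 + 9 weeks = May 16, 2002.
The primary endpoint is assessed: May 16, 2002 + 4 weeks = Jun 13, 2002.
The exit interview is conducted: Jun 13, 2002 + 4 weeks = Jul 11, 2002.
Jun 28, 2002 falls between when the primary endpoint is assessed (Jun 13, 2002) and when the exit interview is conducted (Jul 11, 2002).

The primary endpoint is assessed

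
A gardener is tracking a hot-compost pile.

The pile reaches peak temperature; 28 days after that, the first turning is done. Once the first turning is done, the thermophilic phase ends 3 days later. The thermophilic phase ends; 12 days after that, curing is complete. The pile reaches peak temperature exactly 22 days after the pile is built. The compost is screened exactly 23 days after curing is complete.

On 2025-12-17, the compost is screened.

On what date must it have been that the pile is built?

The compost is screened: Dec 17, 2025.
Curing is complete: Dec 17, 2025 − 23 days = Nov 24, 2025.
The thermophilic phase ends: Nov 24, 2025 − 12 days = Nov 12, 2025.
The first turning is done: Nov 12, 2025 − 3 days = Nov 9, 2025.
The pile reaches peak temperature: Nov 9, 2025 − 28 days = Oct 12, 2025.
The pile is built: Oct 12, 2025 − 22 days = Sep 20, 2025.

2025-09-20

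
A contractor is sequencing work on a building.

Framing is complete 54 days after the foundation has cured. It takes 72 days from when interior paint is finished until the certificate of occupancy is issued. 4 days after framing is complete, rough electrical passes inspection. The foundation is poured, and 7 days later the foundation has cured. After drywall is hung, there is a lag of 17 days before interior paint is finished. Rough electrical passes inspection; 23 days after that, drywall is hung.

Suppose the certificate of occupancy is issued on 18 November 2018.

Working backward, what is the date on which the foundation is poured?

The certificate of occupancy is issued: Nov 18, 2018.
Interior paint is finished: Nov 18, 2018 − 72 days = Sep 7, 2018.
Drywall is hung: Sep 7, 2018 − 17 days = Aug 21, 2018.
Rough electrical passes inspection: Aug 21, 2018 − 23 days = Jul 29, 2018.
Framing is complete: Jul 29, 2018 − 4 days = Jul 25, 2018.
The foundation has cured: Jul 25, 2018 − 54 days = Jun 1, 2018.
The foundation is poured: Jun 1, 2018 − 7 days = May 25, 2018.

25 May 2018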